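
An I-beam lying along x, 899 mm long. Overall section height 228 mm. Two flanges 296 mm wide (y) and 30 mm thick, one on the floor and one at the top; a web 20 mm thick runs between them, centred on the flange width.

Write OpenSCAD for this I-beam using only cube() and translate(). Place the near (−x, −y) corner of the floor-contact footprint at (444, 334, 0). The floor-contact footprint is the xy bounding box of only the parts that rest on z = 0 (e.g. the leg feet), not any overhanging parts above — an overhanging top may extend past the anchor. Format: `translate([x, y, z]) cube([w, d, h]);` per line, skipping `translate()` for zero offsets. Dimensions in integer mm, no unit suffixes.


translate([444, 334, 0]) cube([899, 296, 30]);
translate([444, 472, 30]) cube([899, 20, 168]);
translate([444, 334, 198]) cube([899, 296, 30]);


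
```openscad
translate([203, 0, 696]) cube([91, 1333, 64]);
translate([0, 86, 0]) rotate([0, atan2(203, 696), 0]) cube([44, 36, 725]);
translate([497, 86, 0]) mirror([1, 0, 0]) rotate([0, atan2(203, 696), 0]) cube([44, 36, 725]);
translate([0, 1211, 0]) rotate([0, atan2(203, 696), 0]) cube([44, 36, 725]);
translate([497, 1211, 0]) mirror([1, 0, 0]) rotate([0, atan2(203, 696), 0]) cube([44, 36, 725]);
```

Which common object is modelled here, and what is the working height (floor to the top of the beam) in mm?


A sawhorse. The overall height is 760 mm.

A beam across two mirrored pairs of raked legs — a sawhorse. The beam's underside is at z = 696 (matching the legs' vertical rise in atan2(203, 696)) and the beam is 64 mm tall, so its top is at 696 + 64 = 760 mm. The raked legs top out at the beam's underside, so that is the highest point.


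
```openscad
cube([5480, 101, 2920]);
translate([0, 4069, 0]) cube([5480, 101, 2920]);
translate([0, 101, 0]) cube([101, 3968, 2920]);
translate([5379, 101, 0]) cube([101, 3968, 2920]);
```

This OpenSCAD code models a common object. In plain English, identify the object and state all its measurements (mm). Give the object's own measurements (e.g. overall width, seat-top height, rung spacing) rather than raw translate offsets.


The wall frame of a small rectangular building: four walls, each 2920 mm tall and 101 mm thick, enclosing a footprint 5480 mm (x) by 4170 mm (y) outside-to-outside, with no floor or roof. The front and back walls (the −y and +y sides) span the full width; the two side walls fit between them.


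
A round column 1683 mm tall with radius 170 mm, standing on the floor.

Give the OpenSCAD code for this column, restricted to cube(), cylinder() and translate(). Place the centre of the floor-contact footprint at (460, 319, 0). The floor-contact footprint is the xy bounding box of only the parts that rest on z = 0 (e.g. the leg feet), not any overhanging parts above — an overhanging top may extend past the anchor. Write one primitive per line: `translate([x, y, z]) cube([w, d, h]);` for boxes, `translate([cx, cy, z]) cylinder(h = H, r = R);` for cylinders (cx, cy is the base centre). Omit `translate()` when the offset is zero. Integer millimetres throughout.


translate([460, 319, 0]) cylinder(h = 1683, r = 170);


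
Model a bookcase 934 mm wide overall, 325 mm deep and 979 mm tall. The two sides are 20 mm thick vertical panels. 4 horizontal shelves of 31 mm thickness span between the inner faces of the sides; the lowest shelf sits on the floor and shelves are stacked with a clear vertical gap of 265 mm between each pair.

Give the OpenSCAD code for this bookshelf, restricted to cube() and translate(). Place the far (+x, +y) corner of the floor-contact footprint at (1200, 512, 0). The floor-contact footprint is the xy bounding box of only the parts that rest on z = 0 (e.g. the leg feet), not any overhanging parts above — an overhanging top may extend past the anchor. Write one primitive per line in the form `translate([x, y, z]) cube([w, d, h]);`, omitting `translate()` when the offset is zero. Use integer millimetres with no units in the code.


translate([266, 187, 0]) cube([20, 325, 979]);
translate([1180, 187, 0]) cube([20, 325, 979]);
translate([286, 187, 0]) cube([894, 325, 31]);
translate([286, 187, 296]) cube([894, 325, 31]);
translate([286, 187, 592]) cube([894, 325, 31]);
translate([286, 187, 888]) cube([894, 325, 31]);


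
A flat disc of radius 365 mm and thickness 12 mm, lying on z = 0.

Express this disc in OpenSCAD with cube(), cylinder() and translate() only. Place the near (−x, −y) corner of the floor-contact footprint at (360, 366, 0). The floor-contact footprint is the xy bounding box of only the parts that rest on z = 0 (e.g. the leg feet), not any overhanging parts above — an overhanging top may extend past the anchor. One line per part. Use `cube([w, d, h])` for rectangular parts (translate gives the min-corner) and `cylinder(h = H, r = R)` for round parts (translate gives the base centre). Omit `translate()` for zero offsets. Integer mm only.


translate([725, 731, 0]) cylinder(h = 12, r = 365);


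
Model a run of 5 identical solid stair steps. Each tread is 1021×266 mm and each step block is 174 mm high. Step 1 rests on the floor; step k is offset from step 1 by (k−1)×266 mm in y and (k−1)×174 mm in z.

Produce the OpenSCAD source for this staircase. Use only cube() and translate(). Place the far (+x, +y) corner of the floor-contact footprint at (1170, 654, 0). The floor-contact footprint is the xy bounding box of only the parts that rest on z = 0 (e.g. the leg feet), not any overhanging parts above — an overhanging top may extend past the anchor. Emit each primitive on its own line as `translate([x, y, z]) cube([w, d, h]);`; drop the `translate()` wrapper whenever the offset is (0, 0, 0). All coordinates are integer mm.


translate([149, 388, 0]) cube([1021, 266, 174]);
translate([149, 654, 174]) cube([1021, 266, 174]);
translate([149, 920, 348]) cube([1021, 266, 174]);
translate([149, 1186, 522]) cube([1021, 266, 174]);
translate([149, 1452, 696]) cube([1021, 266, 174]);


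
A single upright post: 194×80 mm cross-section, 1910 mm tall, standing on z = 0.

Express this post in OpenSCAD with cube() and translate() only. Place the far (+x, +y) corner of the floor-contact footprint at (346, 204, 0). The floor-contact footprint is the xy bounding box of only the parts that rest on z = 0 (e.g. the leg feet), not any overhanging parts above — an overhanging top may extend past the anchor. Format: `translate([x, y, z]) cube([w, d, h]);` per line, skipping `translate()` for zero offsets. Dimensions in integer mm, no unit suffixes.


translate([152, 124, 0]) cube([194, 80, 1910]);


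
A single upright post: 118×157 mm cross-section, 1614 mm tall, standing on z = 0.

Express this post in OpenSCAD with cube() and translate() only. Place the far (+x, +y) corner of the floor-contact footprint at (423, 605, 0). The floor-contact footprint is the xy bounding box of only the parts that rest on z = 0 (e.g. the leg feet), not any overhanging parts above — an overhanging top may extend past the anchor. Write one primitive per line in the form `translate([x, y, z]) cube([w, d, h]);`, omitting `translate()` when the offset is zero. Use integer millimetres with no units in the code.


translate([305, 448, 0]) cube([118, 157, 1614]);


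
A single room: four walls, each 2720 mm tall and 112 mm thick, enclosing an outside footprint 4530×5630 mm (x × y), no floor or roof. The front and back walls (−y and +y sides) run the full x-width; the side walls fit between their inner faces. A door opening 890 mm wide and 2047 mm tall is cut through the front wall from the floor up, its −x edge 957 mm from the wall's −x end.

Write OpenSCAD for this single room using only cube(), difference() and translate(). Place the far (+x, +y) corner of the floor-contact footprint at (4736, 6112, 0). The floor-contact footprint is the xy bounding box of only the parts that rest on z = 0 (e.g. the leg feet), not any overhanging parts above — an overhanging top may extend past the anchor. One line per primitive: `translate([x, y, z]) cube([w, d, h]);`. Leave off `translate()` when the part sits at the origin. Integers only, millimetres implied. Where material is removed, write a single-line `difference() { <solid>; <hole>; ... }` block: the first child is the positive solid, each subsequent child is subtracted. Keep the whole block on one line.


difference() { translate([206, 482, 0]) cube([4530, 112, 2720]); translate([1163, 482, 0]) cube([890, 112, 2047]); }
translate([206, 6000, 0]) cube([4530, 112, 2720]);
translate([206, 594, 0]) cube([112, 5406, 2720]);
translate([4624, 594, 0]) cube([112, 5406, 2720]);


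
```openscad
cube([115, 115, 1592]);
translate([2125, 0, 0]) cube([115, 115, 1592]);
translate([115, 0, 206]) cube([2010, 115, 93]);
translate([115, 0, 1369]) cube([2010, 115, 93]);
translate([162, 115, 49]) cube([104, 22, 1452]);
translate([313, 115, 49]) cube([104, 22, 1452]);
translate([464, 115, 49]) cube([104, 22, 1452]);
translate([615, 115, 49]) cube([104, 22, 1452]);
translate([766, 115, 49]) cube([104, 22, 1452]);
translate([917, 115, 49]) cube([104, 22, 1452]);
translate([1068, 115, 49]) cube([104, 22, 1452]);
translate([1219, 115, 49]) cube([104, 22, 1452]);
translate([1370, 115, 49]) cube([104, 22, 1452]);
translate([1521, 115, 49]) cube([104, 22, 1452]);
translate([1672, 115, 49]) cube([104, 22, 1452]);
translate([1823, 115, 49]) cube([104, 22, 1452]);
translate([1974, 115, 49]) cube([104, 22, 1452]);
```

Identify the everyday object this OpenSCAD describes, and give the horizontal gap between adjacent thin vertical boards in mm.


A fence section. The picket gap is 47 mm.

Two posts, two rails, 13 pickets — a fence section. Span 2010 mm holds 13 pickets of 104 mm with 14 equal gaps: ⌊(2010 − 13·104) / 14⌋ = 47 mm.


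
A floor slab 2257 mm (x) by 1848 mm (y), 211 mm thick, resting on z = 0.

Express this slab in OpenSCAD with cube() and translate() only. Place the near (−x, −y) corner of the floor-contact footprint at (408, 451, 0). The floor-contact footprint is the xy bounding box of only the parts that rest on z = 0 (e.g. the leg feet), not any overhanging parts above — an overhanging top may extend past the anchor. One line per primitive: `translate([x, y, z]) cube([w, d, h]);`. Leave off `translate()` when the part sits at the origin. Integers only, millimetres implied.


translate([408, 451, 0]) cube([2257, 1848, 211]);


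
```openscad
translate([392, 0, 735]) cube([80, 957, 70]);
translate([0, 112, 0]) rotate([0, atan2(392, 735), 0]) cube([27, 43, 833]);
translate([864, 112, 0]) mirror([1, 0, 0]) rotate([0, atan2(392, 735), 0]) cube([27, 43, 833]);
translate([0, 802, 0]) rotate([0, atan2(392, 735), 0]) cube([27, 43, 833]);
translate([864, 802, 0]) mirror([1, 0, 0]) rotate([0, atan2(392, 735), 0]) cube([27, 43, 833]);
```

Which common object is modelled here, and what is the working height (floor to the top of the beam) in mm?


A sawhorse. The overall height is 805 mm.

A beam across two mirrored pairs of raked legs — a sawhorse. The beam's underside is at z = 735 (matching the legs' vertical rise in atan2(392, 735)) and the beam is 70 mm tall, so its top is at 735 + 70 = 805 mm. The raked legs top out at the beam's underside, so that is the highest point.


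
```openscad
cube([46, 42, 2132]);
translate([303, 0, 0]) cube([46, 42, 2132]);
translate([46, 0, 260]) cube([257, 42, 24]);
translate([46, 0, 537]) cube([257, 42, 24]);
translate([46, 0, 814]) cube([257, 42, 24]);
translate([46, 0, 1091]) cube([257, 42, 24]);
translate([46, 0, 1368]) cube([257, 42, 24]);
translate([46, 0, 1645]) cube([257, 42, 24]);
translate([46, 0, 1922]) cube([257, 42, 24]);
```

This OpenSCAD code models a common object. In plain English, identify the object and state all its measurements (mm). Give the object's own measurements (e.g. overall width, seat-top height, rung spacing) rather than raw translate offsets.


A straight ladder. Two 46×42 mm vertical rails, 2132 mm tall, stand 349 mm apart (outside-to-outside) with their front faces coplanar on the −y side. 7 rungs, each 42 mm deep and 24 mm tall, span between the inner faces of the rails, front faces flush with the rails. The lowest rung's underside is at z = 260 mm and rungs are spaced 277 mm apart (underside to underside).


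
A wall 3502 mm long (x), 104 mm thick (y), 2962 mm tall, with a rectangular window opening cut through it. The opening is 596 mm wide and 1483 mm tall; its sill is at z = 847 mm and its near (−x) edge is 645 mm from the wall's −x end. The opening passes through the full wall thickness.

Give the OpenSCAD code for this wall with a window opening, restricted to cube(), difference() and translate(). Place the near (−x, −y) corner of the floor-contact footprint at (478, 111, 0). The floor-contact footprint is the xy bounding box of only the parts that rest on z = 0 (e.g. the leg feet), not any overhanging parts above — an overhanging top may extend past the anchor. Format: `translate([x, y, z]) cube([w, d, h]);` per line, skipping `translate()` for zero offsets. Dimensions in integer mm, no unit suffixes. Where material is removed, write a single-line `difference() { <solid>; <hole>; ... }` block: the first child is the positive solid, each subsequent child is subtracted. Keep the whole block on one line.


difference() { translate([478, 111, 0]) cube([3502, 104, 2962]); translate([1123, 111, 847]) cube([596, 104, 1483]); }


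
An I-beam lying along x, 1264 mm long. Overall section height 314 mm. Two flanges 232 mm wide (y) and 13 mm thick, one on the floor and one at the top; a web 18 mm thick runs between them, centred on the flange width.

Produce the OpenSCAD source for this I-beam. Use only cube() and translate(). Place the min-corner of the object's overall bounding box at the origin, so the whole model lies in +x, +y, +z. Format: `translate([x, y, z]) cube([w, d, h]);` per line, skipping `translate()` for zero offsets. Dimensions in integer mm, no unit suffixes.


cube([1264, 232, 13]);
translate([0, 107, 13]) cube([1264, 18, 288]);
translate([0, 0, 301]) cube([1264, 232, 13]);


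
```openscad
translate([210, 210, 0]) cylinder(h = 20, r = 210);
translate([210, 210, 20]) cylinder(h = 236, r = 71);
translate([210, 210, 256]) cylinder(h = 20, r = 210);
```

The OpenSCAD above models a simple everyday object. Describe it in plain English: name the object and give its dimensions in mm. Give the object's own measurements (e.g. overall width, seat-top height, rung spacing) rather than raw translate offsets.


A spool: two coaxial disc flanges of radius 210 mm and thickness 20 mm, joined by a core cylinder of radius 71 mm and height 236 mm. The lower flange rests on z = 0 and the three cylinders share a vertical axis.


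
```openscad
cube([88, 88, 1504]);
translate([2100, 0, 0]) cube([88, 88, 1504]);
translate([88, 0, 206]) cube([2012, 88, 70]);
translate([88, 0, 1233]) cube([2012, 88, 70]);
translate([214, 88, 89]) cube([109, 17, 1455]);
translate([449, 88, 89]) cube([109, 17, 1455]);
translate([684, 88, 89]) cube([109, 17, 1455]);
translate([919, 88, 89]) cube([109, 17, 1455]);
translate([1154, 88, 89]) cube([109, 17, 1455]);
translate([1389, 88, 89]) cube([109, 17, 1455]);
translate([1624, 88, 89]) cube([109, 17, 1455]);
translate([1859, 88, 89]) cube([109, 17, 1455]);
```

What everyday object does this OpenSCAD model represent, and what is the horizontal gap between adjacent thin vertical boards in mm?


A fence section. The picket gap is 126 mm.

Two posts, two rails, 8 pickets — a fence section. Span 2012 mm holds 8 pickets of 109 mm with 9 equal gaps: ⌊(2012 − 8·109) / 9⌋ = 126 mm.


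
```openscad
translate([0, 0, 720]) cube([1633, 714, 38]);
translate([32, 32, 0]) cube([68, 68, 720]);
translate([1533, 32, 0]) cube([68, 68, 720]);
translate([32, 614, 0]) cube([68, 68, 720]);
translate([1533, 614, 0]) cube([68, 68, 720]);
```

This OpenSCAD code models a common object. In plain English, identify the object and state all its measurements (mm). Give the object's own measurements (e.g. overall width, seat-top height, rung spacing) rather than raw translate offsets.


A rectangular dining table. The top is 1633×714×38 mm with its upper surface at z = 758 mm. It stands on four 68×68 mm square legs, each inset 32 mm from the nearest pair of top edges, running from the floor to the underside of the top.


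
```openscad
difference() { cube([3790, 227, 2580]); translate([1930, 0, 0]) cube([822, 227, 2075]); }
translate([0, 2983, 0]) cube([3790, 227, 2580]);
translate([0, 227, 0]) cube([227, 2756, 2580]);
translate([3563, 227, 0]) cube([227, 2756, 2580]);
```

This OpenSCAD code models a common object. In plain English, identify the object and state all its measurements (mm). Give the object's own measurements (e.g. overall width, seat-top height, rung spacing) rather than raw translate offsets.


A single room: four walls, each 2580 mm tall and 227 mm thick, enclosing an outside footprint 3790×3210 mm (x × y), no floor or roof. The front and back walls (−y and +y sides) run the full x-width; the side walls fit between their inner faces. A door opening 822 mm wide and 2075 mm tall is cut through the front wall from the floor up, its −x edge 1930 mm from the wall's −x end.


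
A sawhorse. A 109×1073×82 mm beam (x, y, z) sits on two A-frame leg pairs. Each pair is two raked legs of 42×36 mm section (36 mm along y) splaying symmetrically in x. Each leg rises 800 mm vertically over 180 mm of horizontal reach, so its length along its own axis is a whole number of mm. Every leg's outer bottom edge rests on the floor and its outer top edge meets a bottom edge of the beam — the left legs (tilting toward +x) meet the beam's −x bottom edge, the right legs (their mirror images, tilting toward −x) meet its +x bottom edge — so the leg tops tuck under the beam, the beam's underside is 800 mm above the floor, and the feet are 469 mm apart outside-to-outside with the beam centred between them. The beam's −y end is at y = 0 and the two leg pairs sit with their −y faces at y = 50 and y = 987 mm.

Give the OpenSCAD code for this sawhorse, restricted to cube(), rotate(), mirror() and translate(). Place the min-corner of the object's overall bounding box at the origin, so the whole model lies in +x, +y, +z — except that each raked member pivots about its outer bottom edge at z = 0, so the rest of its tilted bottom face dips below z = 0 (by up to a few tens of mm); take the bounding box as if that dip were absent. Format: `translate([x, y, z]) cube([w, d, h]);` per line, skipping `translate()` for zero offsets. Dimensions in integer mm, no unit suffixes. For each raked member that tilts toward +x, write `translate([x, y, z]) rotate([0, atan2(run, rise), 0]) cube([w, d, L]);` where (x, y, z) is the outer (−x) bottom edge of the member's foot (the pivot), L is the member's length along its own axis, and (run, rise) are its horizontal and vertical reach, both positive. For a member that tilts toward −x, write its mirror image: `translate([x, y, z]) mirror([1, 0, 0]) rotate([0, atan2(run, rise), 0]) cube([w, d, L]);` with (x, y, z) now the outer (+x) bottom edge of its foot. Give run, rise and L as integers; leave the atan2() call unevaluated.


// leg length = √(180² + 800²) = 820
// right-leg outer foot x = 2·180 + 109 = 469
// beam min-corner = (180, 0, 800)
translate([180, 0, 800]) cube([109, 1073, 82]);
translate([0, 50, 0]) rotate([0, atan2(180, 800), 0]) cube([42, 36, 820]);
translate([469, 50, 0]) mirror([1, 0, 0]) rotate([0, atan2(180, 800), 0]) cube([42, 36, 820]);
translate([0, 987, 0]) rotate([0, atan2(180, 800), 0]) cube([42, 36, 820]);
translate([469, 987, 0]) mirror([1, 0, 0]) rotate([0, atan2(180, 800), 0]) cube([42, 36, 820]);


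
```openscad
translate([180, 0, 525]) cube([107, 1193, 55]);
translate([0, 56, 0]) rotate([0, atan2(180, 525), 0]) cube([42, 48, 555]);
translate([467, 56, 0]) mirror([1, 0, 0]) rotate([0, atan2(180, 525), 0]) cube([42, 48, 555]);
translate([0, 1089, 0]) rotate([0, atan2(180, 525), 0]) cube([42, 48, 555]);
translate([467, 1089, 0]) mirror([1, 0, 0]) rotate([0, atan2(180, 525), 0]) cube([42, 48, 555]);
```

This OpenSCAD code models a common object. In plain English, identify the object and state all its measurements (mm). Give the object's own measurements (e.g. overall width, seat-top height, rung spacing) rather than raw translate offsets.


A sawhorse. A 107×1193×55 mm beam (x, y, z) sits on two A-frame leg pairs. Each pair is two raked legs of 42×48 mm section (48 mm along y) splaying symmetrically in x. Each leg rises 525 mm vertically over 180 mm of horizontal reach and is 555 mm long along its own axis. Every leg's outer bottom edge rests on the floor and its outer top edge meets a bottom edge of the beam — the left legs (tilting toward +x) meet the beam's −x bottom edge, the right legs (their mirror images, tilting toward −x) meet its +x bottom edge — so the leg tops tuck under the beam, the beam's underside is 525 mm above the floor, and the feet are 467 mm apart outside-to-outside with the beam centred between them. The two leg pairs are set in 56 mm from either end of the beam.


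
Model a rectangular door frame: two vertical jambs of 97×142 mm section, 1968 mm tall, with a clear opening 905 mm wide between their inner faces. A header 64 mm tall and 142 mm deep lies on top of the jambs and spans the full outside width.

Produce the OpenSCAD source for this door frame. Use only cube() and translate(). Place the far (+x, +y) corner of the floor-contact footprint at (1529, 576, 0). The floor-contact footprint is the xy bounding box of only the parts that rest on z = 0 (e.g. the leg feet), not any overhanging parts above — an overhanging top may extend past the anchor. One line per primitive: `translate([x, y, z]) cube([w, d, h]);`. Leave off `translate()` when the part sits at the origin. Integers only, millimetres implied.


translate([430, 434, 0]) cube([97, 142, 1968]);
translate([1432, 434, 0]) cube([97, 142, 1968]);
translate([430, 434, 1968]) cube([1099, 142, 64]);


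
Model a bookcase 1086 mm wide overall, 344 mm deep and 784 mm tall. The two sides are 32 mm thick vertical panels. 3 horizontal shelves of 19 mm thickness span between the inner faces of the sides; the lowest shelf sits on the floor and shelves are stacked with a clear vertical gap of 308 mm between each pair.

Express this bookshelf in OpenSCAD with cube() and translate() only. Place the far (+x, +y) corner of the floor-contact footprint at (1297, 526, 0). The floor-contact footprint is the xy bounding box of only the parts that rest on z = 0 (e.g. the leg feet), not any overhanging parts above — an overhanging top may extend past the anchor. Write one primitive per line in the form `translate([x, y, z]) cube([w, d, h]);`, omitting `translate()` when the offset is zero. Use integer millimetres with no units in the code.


translate([211, 182, 0]) cube([32, 344, 784]);
translate([1265, 182, 0]) cube([32, 344, 784]);
translate([243, 182, 0]) cube([1022, 344, 19]);
translate([243, 182, 327]) cube([1022, 344, 19]);
translate([243, 182, 654]) cube([1022, 344, 19]);


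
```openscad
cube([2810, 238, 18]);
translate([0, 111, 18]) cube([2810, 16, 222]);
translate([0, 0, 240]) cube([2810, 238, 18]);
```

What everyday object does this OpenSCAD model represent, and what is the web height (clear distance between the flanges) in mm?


An I-beam. The web height is 222 mm.

Two wide flanges with a thin centred web — an I-beam. Overall 258 mm minus two 18 mm flanges gives a web of 258 − 2·18 = 222 mm.


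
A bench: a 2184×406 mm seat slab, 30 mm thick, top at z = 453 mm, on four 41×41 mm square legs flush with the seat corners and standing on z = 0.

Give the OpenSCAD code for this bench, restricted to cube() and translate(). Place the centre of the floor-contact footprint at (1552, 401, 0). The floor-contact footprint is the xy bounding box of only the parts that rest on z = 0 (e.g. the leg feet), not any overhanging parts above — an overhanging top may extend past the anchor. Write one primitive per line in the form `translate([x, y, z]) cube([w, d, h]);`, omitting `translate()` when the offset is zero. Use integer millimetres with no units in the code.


translate([460, 198, 423]) cube([2184, 406, 30]);
translate([460, 198, 0]) cube([41, 41, 423]);
translate([460, 563, 0]) cube([41, 41, 423]);
translate([2603, 198, 0]) cube([41, 41, 423]);
translate([2603, 563, 0]) cube([41, 41, 423]);


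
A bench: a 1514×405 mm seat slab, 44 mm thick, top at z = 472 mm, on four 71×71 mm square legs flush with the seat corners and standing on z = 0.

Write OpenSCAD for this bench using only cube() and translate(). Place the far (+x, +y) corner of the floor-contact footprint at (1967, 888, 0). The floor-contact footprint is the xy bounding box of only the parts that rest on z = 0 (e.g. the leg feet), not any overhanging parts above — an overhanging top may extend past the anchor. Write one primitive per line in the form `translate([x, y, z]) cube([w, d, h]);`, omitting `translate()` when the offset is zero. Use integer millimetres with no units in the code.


// leg_h = 472 − 44 = 428
translate([453, 483, 428]) cube([1514, 405, 44]);
translate([453, 483, 0]) cube([71, 71, 428]);
translate([453, 817, 0]) cube([71, 71, 428]);
translate([1896, 483, 0]) cube([71, 71, 428]);
translate([1896, 817, 0]) cube([71, 71, 428]);


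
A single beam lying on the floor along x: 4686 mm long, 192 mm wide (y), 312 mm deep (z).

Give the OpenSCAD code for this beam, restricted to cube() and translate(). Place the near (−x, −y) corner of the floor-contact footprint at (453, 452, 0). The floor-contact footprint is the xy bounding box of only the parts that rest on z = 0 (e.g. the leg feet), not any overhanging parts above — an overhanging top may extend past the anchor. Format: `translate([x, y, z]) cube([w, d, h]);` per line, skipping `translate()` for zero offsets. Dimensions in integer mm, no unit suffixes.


translate([453, 452, 0]) cube([4686, 192, 312]);


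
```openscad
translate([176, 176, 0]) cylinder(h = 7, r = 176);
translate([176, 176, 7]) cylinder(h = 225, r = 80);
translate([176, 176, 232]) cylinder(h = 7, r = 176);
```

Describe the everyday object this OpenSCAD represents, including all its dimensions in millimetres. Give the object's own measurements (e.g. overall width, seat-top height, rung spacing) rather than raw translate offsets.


A spool: two coaxial disc flanges of radius 176 mm and thickness 7 mm, joined by a core cylinder of radius 80 mm and height 225 mm. The lower flange rests on z = 0 and the three cylinders share a vertical axis.


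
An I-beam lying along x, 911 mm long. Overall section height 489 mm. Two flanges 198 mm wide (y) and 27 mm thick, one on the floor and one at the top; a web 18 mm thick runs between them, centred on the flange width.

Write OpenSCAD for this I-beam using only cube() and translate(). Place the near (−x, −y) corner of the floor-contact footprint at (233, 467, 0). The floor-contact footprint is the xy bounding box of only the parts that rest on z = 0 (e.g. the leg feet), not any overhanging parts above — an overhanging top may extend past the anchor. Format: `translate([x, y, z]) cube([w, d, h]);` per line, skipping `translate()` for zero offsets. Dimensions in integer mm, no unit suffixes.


translate([233, 467, 0]) cube([911, 198, 27]);
translate([233, 557, 27]) cube([911, 18, 435]);
translate([233, 467, 462]) cube([911, 198, 27]);


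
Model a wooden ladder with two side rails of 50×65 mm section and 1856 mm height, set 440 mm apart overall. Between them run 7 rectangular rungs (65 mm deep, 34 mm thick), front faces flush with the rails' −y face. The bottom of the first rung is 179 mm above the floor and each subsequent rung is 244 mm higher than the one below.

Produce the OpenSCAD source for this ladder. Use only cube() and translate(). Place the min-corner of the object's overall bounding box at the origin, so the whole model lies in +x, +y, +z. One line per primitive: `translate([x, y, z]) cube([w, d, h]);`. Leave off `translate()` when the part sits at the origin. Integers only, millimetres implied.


cube([50, 65, 1856]);
translate([390, 0, 0]) cube([50, 65, 1856]);
translate([50, 0, 179]) cube([340, 65, 34]);
translate([50, 0, 423]) cube([340, 65, 34]);
translate([50, 0, 667]) cube([340, 65, 34]);
translate([50, 0, 911]) cube([340, 65, 34]);
translate([50, 0, 1155]) cube([340, 65, 34]);
translate([50, 0, 1399]) cube([340, 65, 34]);
translate([50, 0, 1643]) cube([340, 65, 34]);


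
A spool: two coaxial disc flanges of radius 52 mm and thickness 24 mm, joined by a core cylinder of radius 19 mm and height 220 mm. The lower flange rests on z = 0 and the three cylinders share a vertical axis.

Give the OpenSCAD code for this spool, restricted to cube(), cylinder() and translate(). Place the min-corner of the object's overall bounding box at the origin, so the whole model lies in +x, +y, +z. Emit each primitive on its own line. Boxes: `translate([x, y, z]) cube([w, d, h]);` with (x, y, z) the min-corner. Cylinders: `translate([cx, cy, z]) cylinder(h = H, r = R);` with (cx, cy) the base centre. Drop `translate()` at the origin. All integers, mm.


translate([52, 52, 0]) cylinder(h = 24, r = 52);
translate([52, 52, 24]) cylinder(h = 220, r = 19);
translate([52, 52, 244]) cylinder(h = 24, r = 52);


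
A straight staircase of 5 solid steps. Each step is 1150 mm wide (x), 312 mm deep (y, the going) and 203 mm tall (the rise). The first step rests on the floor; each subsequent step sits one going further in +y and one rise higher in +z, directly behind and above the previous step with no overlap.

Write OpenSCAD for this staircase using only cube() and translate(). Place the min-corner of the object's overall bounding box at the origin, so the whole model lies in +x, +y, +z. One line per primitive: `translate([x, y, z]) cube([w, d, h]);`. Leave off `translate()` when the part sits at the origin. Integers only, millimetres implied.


cube([1150, 312, 203]);
translate([0, 312, 203]) cube([1150, 312, 203]);
translate([0, 624, 406]) cube([1150, 312, 203]);
translate([0, 936, 609]) cube([1150, 312, 203]);
translate([0, 1248, 812]) cube([1150, 312, 203]);


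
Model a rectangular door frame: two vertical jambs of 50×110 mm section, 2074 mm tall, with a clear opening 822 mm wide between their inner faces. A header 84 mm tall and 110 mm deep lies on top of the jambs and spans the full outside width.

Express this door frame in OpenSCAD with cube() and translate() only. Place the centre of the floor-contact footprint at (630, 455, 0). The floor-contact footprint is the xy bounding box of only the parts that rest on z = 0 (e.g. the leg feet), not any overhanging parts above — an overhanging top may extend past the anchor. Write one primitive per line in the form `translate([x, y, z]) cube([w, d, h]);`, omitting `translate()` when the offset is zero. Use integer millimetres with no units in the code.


translate([169, 400, 0]) cube([50, 110, 2074]);
translate([1041, 400, 0]) cube([50, 110, 2074]);
translate([169, 400, 2074]) cube([922, 110, 84]);


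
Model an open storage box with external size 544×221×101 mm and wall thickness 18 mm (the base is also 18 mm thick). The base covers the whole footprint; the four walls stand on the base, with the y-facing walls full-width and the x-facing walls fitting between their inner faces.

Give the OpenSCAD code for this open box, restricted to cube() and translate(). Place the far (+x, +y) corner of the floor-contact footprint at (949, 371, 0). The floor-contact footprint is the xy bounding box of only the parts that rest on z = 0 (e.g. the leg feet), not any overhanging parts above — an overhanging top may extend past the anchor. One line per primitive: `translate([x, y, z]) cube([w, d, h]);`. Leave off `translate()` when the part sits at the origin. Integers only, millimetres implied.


translate([405, 150, 0]) cube([544, 221, 18]);
translate([405, 150, 18]) cube([544, 18, 83]);
translate([405, 353, 18]) cube([544, 18, 83]);
translate([405, 168, 18]) cube([18, 185, 83]);
translate([931, 168, 18]) cube([18, 185, 83]);


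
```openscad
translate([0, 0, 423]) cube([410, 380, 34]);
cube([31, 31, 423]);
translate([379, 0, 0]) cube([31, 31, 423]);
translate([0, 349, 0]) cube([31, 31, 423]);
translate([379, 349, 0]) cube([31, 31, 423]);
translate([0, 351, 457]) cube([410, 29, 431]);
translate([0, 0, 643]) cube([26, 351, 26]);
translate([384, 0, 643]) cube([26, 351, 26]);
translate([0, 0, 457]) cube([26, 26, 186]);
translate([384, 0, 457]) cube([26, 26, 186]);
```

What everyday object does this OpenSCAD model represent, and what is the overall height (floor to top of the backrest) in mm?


A chair. The overall height is 888 mm.

A slab on four corner posts with a tall panel at the back — a chair. The seat slab sits at z = 423 with thickness 34, and the 431 mm backrest starts at the seat top, so the overall height is 423 + 34 + 431 = 888 mm.


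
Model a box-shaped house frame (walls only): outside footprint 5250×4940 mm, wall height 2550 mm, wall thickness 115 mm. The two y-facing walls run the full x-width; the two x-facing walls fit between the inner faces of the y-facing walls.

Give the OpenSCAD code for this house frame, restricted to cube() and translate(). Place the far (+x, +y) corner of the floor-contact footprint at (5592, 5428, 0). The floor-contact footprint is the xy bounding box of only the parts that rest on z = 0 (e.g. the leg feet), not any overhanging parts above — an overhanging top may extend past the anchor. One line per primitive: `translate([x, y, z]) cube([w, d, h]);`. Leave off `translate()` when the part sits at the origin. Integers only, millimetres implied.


translate([342, 488, 0]) cube([5250, 115, 2550]);
translate([342, 5313, 0]) cube([5250, 115, 2550]);
translate([342, 603, 0]) cube([115, 4710, 2550]);
translate([5477, 603, 0]) cube([115, 4710, 2550]);


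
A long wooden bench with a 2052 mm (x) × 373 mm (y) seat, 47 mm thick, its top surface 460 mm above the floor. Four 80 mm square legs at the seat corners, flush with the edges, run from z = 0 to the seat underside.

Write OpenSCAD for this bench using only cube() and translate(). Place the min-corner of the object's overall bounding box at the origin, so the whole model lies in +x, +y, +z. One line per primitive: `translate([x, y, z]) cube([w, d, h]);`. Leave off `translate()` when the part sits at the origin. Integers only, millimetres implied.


// leg_h = 460 − 47 = 413
translate([0, 0, 413]) cube([2052, 373, 47]);
cube([80, 80, 413]);
translate([0, 293, 0]) cube([80, 80, 413]);
translate([1972, 0, 0]) cube([80, 80, 413]);
translate([1972, 293, 0]) cube([80, 80, 413]);


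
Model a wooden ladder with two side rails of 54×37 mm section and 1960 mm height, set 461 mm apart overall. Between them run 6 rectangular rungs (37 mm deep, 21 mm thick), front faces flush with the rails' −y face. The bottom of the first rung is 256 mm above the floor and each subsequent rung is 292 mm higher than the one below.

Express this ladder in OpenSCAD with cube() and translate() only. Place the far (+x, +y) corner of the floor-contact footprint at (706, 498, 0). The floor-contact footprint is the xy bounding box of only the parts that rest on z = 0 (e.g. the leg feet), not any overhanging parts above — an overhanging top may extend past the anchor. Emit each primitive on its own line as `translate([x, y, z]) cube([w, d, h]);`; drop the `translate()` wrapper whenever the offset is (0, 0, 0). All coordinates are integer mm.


translate([245, 461, 0]) cube([54, 37, 1960]);
translate([652, 461, 0]) cube([54, 37, 1960]);
translate([299, 461, 256]) cube([353, 37, 21]);
translate([299, 461, 548]) cube([353, 37, 21]);
translate([299, 461, 840]) cube([353, 37, 21]);
translate([299, 461, 1132]) cube([353, 37, 21]);
translate([299, 461, 1424]) cube([353, 37, 21]);
translate([299, 461, 1716]) cube([353, 37, 21]);


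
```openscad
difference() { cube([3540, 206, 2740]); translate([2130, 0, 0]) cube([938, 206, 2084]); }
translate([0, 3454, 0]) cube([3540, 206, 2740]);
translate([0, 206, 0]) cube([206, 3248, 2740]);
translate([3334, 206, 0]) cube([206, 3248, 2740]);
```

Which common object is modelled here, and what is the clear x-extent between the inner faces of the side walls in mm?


A single room. The interior width is 3128 mm.

Four walls enclosing a rectangle with a door in the front wall — a room. Outside width 3540 minus two 206 mm walls gives 3128 mm.


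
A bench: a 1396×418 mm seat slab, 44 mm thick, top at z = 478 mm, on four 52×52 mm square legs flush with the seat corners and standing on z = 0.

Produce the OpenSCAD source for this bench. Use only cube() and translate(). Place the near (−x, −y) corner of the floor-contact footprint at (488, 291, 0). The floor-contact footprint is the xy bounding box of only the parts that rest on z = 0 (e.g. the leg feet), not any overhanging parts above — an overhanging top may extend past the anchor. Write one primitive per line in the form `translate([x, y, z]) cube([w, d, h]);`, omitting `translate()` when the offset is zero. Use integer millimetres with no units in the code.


translate([488, 291, 434]) cube([1396, 418, 44]);
translate([488, 291, 0]) cube([52, 52, 434]);
translate([488, 657, 0]) cube([52, 52, 434]);
translate([1832, 291, 0]) cube([52, 52, 434]);
translate([1832, 657, 0]) cube([52, 52, 434]);


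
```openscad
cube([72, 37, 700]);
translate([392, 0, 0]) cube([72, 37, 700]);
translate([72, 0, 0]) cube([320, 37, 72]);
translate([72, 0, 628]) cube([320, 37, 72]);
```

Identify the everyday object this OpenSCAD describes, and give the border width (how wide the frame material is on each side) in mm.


A picture frame. The border width is 72 mm.

Four thin pieces enclosing a rectangular opening — a picture frame. The two full-height stiles are 700 mm tall; the top rail sits at z = 628 and is 72 mm tall, so the border above the opening is 700 − 628 = 72 mm, matching the stile x-width.


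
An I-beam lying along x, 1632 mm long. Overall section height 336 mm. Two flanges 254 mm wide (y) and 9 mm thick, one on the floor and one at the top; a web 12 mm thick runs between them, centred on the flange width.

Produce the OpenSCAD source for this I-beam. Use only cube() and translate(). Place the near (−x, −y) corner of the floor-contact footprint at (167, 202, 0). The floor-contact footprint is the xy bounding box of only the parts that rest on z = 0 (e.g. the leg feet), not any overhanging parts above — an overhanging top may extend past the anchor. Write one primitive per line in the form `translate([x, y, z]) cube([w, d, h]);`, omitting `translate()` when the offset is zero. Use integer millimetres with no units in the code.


translate([167, 202, 0]) cube([1632, 254, 9]);
translate([167, 323, 9]) cube([1632, 12, 318]);
translate([167, 202, 327]) cube([1632, 254, 9]);


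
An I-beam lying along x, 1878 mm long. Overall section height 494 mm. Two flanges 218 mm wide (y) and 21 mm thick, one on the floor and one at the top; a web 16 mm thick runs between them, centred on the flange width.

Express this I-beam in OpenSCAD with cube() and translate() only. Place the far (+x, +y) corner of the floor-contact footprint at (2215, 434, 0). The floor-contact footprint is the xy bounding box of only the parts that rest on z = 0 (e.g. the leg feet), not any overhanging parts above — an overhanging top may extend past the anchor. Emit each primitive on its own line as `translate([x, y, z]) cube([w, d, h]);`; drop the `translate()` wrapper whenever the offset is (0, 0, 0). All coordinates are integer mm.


translate([337, 216, 0]) cube([1878, 218, 21]);
translate([337, 317, 21]) cube([1878, 16, 452]);
translate([337, 216, 473]) cube([1878, 218, 21]);


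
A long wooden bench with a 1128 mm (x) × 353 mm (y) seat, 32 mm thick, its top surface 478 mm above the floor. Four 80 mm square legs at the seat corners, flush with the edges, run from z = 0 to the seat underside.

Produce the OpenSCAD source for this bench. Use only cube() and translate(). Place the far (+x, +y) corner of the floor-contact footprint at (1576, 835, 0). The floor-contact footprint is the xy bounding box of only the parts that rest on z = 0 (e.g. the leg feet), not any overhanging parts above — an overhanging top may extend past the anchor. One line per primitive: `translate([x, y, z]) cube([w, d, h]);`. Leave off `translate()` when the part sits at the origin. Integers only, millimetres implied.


translate([448, 482, 446]) cube([1128, 353, 32]);
translate([448, 482, 0]) cube([80, 80, 446]);
translate([448, 755, 0]) cube([80, 80, 446]);
translate([1496, 482, 0]) cube([80, 80, 446]);
translate([1496, 755, 0]) cube([80, 80, 446]);
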